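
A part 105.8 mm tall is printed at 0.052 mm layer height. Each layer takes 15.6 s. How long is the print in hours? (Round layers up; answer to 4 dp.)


Layers = ceil(105.8/0.052) = 2035
t = 2035 * 15.6 / 3600 = 8.8183 hrs


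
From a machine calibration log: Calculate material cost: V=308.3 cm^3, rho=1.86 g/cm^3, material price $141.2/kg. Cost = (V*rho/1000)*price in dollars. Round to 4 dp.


Mass = 308.3*1.86/1000 = 0.573438 kg
Cost = 0.573438 * 141.2 = 80.9694 $


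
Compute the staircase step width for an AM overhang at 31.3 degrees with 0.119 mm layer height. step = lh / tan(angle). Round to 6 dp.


step = 0.119 / tan(31.3) = 0.195721 mm


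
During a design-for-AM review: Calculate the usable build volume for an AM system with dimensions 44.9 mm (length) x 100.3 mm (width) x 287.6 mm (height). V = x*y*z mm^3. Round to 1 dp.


V = 44.9 * 100.3 * 287.6 = 1295198.0 mm^3


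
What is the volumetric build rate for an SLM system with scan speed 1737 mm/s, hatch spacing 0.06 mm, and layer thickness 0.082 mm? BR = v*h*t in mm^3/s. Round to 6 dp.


Rate = 1737 * 0.06 * 0.082 = 8.54604 mm^3/s


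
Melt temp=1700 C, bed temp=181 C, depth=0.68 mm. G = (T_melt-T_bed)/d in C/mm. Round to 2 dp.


G = (1700-181)/0.68 = 2233.82 C/mm


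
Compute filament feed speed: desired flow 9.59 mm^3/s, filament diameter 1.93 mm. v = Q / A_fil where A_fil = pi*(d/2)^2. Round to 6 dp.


A = pi*(1.93/2)^2 = 2.92553
v = 9.59 / 2.92553 = 3.278039 mm/s


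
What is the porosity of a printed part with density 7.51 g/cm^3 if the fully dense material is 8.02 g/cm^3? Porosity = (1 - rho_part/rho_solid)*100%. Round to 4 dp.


Porosity = (1-7.51/8.02)*100 = 6.3591 %


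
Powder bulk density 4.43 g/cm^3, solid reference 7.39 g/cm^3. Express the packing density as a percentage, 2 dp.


Packing = (4.43/7.39)*100 = 59.95 %


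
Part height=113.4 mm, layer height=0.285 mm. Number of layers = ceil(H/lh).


Layers = ceil(113.4/0.285) = 398


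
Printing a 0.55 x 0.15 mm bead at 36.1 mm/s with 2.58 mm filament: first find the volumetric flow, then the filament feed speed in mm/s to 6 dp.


Q = 0.55 * 0.15 * 36.1 = 2.97825 mm^3/s
A_fil = pi*(2.58/2)^2 = 5.22792433 mm^2
v_feed = 2.97825 / 5.22792433 = 0.569681 mm/s


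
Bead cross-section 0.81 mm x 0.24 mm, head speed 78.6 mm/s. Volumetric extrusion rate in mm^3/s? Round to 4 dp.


Rate = 0.81 * 0.24 * 78.6 = 15.2798 mm^3/s


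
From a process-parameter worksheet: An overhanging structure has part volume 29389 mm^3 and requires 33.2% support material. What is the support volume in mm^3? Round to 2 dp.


V_support = 29389 * 0.332 = 9757.15 mm^3


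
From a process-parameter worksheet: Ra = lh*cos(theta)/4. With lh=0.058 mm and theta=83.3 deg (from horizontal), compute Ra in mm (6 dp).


Ra = 0.058 * cos(83.3) / 4 = 0.001692 mm


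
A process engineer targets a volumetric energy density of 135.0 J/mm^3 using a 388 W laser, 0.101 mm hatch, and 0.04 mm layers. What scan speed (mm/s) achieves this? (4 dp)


v = 388 / (135.0*0.101*0.04) = 711.4045 mm/s


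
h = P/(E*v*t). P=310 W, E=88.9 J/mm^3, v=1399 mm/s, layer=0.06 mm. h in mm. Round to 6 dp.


h = 310 / (88.9*1399*0.06) = 0.041542 mm


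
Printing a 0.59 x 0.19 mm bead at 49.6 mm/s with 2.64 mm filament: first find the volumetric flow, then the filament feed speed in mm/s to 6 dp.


Q = 0.59 * 0.19 * 49.6 = 5.56016 mm^3/s
A_fil = pi*(2.64/2)^2 = 5.47391104 mm^2
v_feed = 5.56016 / 5.47391104 = 1.015756 mm/s


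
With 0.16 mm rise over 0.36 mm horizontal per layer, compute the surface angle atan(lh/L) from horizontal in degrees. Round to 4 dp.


angle = atan(0.16/0.36) = 23.9625 degrees


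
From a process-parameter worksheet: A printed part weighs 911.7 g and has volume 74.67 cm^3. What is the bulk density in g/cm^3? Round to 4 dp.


rho = 911.7 / 74.67 = 12.2097 g/cm^3


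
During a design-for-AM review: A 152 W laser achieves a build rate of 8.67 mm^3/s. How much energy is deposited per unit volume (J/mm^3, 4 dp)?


SE = 152 / 8.67 = 17.5317 J/mm^3


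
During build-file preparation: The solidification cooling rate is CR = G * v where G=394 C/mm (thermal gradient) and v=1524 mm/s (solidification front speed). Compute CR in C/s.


CR = 394 * 1524 = 600456 C/s


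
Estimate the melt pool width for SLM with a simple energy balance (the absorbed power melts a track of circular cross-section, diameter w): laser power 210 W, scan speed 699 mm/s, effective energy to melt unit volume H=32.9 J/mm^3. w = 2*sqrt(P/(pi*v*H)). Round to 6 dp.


w = 2*sqrt(210/(pi*699*32.9)) = 0.107827 mm


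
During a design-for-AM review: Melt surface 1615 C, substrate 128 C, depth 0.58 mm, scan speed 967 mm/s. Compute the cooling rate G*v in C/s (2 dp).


G = (1615-128)/0.58 = 2563.79310345 C/mm
CR = 2563.79310345 * 967 = 2479187.93 C/s


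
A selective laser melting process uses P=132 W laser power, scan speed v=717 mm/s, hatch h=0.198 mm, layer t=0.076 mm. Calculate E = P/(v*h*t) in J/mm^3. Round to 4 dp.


E = 132 / (717*0.198*0.076) = 12.2342 J/mm^3


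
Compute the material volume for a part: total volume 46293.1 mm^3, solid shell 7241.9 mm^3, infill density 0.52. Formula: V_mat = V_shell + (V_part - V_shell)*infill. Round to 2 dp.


V_infill = (46293.1 - 7241.9) * 0.52 = 20306.62
V_total = 7241.9 + 20306.62 = 27548.52 mm^3


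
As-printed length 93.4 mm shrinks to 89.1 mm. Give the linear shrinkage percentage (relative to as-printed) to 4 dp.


Shrinkage = ((93.4-89.1)/93.4)*100 = 4.6039 %


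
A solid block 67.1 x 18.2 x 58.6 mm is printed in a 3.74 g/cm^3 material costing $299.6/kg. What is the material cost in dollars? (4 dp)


V = 67.1 * 18.2 * 58.6 = 71563.492 mm^3 = 71.563492 cm^3
Mass = 71.563492 * 3.74 / 1000 = 0.26764746 kg
Cost = 0.26764746 * 299.6 = 80.1872 $


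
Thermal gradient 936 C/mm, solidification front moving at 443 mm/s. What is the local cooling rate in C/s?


CR = 936 * 443 = 414648 C/s


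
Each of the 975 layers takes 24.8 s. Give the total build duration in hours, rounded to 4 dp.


t = 975 * 24.8 / 3600 = 6.7167 hrs


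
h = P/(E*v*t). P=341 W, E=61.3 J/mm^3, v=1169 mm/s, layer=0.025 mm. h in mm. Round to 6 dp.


h = 341 / (61.3*1169*0.025) = 0.190344 mm


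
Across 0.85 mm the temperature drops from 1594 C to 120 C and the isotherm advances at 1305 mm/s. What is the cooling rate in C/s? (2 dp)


G = (1594-120)/0.85 = 1734.11764706 C/mm
CR = 1734.11764706 * 1305 = 2263023.53 C/s


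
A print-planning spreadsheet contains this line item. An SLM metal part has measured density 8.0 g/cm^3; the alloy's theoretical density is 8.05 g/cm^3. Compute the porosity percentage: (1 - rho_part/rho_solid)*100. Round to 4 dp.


Porosity = (1-8.0/8.05)*100 = 0.6211 %


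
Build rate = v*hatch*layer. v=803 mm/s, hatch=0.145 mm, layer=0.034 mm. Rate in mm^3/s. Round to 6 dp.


Rate = 803 * 0.145 * 0.034 = 3.95879 mm^3/s


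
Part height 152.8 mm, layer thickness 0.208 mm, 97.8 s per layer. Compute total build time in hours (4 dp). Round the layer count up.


Layers = ceil(152.8/0.208) = 735
t = 735 * 97.8 / 3600 = 19.9675 hrs


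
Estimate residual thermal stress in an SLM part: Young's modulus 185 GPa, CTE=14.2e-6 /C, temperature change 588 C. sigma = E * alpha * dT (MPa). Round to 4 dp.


sigma = 185*1000 * 14.2e-6 * 588 = 1544.676 MPa


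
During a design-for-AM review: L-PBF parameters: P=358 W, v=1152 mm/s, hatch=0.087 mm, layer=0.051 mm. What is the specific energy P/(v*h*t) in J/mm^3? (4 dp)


Build rate = 1152 * 0.087 * 0.051 = 5.111424 mm^3/s
SE = 358 / 5.111424 = 70.0392 J/mm^3


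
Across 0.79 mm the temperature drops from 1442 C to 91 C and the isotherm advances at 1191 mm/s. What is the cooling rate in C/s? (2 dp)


G = (1442-91)/0.79 = 1710.12658228 C/mm
CR = 1710.12658228 * 1191 = 2036760.76 C/s


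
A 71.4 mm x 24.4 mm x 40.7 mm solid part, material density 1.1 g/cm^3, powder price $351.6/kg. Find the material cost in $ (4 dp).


V = 71.4 * 24.4 * 40.7 = 70905.912 mm^3 = 70.905912 cm^3
Mass = 70.905912 * 1.1 / 1000 = 0.0779965 kg
Cost = 0.0779965 * 351.6 = 27.4236 $


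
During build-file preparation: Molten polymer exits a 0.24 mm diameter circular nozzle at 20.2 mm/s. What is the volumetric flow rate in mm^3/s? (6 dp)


A = pi*(0.24/2)^2 = 0.04523893 mm^2
Q = 0.04523893 * 20.2 = 0.913826 mm^3/s


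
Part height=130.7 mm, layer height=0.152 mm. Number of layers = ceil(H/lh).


Layers = ceil(130.7/0.152) = 860


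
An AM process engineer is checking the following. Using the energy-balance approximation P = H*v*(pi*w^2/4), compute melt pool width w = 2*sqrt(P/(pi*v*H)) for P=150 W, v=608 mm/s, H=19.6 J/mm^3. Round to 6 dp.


w = 2*sqrt(150/(pi*608*19.6)) = 0.126596 mm


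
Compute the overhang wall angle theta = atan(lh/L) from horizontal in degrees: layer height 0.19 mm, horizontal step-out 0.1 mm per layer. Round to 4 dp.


angle = atan(0.19/0.1) = 62.2415 degrees


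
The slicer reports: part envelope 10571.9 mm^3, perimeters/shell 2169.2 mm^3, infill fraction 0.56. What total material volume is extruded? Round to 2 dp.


V_infill = (10571.9 - 2169.2) * 0.56 = 4705.51
V_total = 2169.2 + 4705.51 = 6874.71 mm^3


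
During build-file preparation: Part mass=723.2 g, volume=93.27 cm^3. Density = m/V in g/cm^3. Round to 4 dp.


rho = 723.2 / 93.27 = 7.7538 g/cm^3


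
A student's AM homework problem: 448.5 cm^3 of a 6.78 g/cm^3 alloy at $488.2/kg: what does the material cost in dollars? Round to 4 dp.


Mass = 448.5*6.78/1000 = 3.04083 kg
Cost = 3.04083 * 488.2 = 1484.5332 $


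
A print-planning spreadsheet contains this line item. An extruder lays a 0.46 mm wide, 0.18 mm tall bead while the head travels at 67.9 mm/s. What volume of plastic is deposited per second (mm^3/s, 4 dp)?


Rate = 0.46 * 0.18 * 67.9 = 5.6221 mm^3/s


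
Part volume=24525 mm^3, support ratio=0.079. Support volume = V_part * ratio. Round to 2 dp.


V_support = 24525 * 0.079 = 1937.48 mm^3


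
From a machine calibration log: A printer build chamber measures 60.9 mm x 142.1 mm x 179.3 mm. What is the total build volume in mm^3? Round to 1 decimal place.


V = 60.9 * 142.1 * 179.3 = 1551642.5 mm^3


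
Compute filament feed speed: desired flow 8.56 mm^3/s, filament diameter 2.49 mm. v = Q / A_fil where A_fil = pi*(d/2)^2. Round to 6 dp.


A = pi*(2.49/2)^2 = 4.869547
v = 8.56 / 4.869547 = 1.757864 mm/s


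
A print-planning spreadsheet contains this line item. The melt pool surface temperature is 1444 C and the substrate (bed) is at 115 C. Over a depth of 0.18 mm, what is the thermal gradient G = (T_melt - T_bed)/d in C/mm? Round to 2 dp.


G = (1444-115)/0.18 = 7383.33 C/mm


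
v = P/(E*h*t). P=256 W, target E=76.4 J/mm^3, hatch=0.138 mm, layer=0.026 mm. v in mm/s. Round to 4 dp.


v = 256 / (76.4*0.138*0.026) = 933.8867 mm/s


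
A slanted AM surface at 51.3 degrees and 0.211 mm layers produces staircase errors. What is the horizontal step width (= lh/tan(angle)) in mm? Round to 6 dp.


step = 0.211 / tan(51.3) = 0.169043 mm


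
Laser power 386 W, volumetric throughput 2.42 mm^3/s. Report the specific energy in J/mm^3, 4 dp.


SE = 386 / 2.42 = 159.5041 J/mm^3


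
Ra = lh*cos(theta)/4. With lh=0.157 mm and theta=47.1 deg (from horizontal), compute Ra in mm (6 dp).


Ra = 0.157 * cos(47.1) / 4 = 0.026718 mm


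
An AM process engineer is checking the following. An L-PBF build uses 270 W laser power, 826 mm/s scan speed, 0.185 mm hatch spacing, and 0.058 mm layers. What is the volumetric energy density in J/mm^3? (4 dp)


E = 270 / (826*0.185*0.058) = 30.4638 J/mm^3


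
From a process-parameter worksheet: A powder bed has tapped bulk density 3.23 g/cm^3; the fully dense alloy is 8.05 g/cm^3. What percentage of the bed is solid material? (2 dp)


Packing = (3.23/8.05)*100 = 40.12 %


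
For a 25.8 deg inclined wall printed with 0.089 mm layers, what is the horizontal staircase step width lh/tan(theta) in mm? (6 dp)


step = 0.089 / tan(25.8) = 0.184105 mm


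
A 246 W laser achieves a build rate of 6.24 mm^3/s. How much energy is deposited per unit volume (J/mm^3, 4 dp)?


SE = 246 / 6.24 = 39.4231 J/mm^3


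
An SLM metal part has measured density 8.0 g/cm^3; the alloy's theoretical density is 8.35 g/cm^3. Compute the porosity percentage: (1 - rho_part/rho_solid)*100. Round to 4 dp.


Porosity = (1-8.0/8.35)*100 = 4.1916 %


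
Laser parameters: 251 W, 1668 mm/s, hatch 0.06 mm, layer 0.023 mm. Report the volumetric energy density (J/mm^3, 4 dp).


E = 251 / (1668*0.06*0.023) = 109.0432 J/mm^3


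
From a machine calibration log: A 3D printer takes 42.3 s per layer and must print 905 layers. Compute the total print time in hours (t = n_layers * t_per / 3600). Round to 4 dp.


t = 905 * 42.3 / 3600 = 10.6338 hrs


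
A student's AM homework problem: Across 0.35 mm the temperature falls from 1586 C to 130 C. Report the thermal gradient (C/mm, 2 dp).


G = (1586-130)/0.35 = 4160.0 C/mm


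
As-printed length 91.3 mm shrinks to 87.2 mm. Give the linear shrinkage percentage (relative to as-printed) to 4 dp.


Shrinkage = ((91.3-87.2)/91.3)*100 = 4.4907 %


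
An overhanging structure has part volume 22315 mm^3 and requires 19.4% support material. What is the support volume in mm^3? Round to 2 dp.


V_support = 22315 * 0.194 = 4329.11 mm^3


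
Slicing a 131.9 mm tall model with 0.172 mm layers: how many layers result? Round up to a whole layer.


Layers = ceil(131.9/0.172) = 767


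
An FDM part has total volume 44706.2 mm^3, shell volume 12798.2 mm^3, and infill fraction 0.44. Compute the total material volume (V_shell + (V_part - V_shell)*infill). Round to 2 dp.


V_infill = (44706.2 - 12798.2) * 0.44 = 14039.52
V_total = 12798.2 + 14039.52 = 26837.72 mm^3


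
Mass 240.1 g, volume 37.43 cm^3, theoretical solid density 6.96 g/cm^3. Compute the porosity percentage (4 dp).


rho_part = 240.1 / 37.43 = 6.41464066 g/cm^3
Porosity = (1 - 6.41464066/6.96)*100 = 7.8356 %


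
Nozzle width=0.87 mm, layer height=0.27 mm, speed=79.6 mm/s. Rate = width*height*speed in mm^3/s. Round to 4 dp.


Rate = 0.87 * 0.27 * 79.6 = 18.698 mm^3/s


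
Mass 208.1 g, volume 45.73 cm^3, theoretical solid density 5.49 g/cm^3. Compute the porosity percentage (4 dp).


rho_part = 208.1 / 45.73 = 4.55062322 g/cm^3
Porosity = (1 - 4.55062322/5.49)*100 = 17.1107 %


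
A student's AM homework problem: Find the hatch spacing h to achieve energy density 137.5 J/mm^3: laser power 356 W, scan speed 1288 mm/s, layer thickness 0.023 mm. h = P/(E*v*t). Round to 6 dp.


h = 356 / (137.5*1288*0.023) = 0.087398 mm


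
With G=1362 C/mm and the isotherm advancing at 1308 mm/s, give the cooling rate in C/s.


CR = 1362 * 1308 = 1781496 C/s


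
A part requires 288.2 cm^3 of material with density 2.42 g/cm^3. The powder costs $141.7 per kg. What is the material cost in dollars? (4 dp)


Mass = 288.2*2.42/1000 = 0.697444 kg
Cost = 0.697444 * 141.7 = 98.8278 $


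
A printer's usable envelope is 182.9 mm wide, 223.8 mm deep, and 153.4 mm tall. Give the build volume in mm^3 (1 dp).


V = 182.9 * 223.8 * 153.4 = 6279125.3 mm^3


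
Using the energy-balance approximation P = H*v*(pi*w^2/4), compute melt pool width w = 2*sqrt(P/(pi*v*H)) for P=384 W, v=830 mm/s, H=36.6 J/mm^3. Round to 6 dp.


w = 2*sqrt(384/(pi*830*36.6)) = 0.126865 mm


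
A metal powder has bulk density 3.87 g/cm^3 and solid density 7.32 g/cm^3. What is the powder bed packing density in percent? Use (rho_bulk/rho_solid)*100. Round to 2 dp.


Packing = (3.87/7.32)*100 = 52.87 %


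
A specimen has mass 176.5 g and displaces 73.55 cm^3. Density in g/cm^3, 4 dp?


rho = 176.5 / 73.55 = 2.3997 g/cm^3


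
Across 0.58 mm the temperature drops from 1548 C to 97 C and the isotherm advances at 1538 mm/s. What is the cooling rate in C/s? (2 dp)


G = (1548-97)/0.58 = 2501.72413793 C/mm
CR = 2501.72413793 * 1538 = 3847651.72 C/s


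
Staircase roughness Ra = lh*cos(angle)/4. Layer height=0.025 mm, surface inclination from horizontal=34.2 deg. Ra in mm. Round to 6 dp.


Ra = 0.025 * cos(34.2) / 4 = 0.005169 mm


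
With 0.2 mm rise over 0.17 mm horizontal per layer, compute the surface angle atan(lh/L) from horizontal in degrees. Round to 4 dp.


angle = atan(0.2/0.17) = 49.6355 degrees


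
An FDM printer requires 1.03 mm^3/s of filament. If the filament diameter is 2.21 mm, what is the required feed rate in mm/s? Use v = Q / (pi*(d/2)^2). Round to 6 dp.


A = pi*(2.21/2)^2 = 3.835963
v = 1.03 / 3.835963 = 0.268511 mm/s


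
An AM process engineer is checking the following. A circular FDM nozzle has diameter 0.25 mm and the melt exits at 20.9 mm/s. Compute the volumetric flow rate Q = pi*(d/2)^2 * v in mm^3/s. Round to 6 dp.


A = pi*(0.25/2)^2 = 0.04908739 mm^2
Q = 0.04908739 * 20.9 = 1.025926 mm^3/s


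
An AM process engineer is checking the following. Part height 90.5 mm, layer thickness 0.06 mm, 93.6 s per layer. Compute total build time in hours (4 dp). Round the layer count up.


Layers = ceil(90.5/0.06) = 1509
t = 1509 * 93.6 / 3600 = 39.234 hrs


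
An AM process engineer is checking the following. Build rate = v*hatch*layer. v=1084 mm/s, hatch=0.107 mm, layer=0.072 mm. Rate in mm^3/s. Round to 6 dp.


Rate = 1084 * 0.107 * 0.072 = 8.351136 mm^3/s


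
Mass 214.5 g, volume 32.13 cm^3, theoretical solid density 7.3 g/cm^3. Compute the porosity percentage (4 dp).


rho_part = 214.5 / 32.13 = 6.67600373 g/cm^3
Porosity = (1 - 6.67600373/7.3)*100 = 8.5479 %


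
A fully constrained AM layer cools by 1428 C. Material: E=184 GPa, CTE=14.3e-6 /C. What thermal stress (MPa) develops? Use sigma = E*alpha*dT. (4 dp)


sigma = 184*1000 * 14.3e-6 * 1428 = 3757.3536 MPa


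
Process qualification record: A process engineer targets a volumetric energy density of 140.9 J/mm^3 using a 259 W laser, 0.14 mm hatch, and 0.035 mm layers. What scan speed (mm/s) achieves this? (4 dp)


v = 259 / (140.9*0.14*0.035) = 375.1394 mm/s


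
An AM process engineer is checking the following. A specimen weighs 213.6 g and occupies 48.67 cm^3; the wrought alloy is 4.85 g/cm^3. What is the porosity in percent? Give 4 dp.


rho_part = 213.6 / 48.67 = 4.3887405 g/cm^3
Porosity = (1 - 4.3887405/4.85)*100 = 9.5105 %


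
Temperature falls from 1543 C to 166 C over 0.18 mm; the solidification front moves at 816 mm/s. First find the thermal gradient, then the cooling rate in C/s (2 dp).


G = (1543-166)/0.18 = 7650.0 C/mm
CR = 7650.0 * 816 = 6242400.0 C/s


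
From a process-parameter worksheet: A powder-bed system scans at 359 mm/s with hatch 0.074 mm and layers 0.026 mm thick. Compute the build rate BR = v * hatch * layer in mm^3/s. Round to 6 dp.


Rate = 359 * 0.074 * 0.026 = 0.690716 mm^3/s


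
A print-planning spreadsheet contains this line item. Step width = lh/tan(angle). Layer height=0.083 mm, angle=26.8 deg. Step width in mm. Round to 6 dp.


step = 0.083 / tan(26.8) = 0.164312 mm


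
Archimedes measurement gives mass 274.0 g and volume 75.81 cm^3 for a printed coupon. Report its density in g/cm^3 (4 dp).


rho = 274.0 / 75.81 = 3.6143 g/cm^3


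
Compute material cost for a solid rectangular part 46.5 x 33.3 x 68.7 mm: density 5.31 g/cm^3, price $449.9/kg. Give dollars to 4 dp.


V = 46.5 * 33.3 * 68.7 = 106378.515 mm^3 = 106.378515 cm^3
Mass = 106.378515 * 5.31 / 1000 = 0.56486991 kg
Cost = 0.56486991 * 449.9 = 254.135 $


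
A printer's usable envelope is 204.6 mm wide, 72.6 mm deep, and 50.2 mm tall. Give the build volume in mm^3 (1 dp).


V = 204.6 * 72.6 * 50.2 = 745668.8 mm^3


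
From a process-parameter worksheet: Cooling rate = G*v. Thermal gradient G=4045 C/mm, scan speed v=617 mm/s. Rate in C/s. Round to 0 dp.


CR = 4045 * 617 = 2495765 C/s


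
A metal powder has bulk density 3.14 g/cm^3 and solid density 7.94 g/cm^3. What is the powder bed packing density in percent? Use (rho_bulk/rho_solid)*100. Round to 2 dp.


Packing = (3.14/7.94)*100 = 39.55 %


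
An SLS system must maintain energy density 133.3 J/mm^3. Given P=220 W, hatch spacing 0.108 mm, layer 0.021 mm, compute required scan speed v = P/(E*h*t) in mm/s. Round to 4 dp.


v = 220 / (133.3*0.108*0.021) = 727.6952 mm/s


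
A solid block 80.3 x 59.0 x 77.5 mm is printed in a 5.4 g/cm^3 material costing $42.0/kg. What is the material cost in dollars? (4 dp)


V = 80.3 * 59.0 * 77.5 = 367171.75 mm^3 = 367.17175 cm^3
Mass = 367.17175 * 5.4 / 1000 = 1.98272745 kg
Cost = 1.98272745 * 42.0 = 83.2746 $


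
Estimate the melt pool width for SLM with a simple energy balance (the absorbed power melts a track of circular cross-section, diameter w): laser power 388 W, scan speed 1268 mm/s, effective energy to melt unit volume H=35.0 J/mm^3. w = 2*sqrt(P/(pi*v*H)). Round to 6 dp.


w = 2*sqrt(388/(pi*1268*35.0)) = 0.105506 mm


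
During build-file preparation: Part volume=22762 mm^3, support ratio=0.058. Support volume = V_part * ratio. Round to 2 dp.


V_support = 22762 * 0.058 = 1320.2 mm^3


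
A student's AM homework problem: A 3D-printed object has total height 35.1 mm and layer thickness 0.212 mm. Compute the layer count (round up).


Layers = ceil(35.1/0.212) = 166


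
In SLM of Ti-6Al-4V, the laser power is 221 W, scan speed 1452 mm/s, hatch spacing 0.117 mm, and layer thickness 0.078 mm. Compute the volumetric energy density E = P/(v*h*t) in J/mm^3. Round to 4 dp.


E = 221 / (1452*0.117*0.078) = 16.678 J/mm^3


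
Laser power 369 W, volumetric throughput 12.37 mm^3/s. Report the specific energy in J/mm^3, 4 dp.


SE = 369 / 12.37 = 29.8302 J/mm^3


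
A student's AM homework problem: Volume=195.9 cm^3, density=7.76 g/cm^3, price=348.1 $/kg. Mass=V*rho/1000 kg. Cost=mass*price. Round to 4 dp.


Mass = 195.9*7.76/1000 = 1.520184 kg
Cost = 1.520184 * 348.1 = 529.1761 $


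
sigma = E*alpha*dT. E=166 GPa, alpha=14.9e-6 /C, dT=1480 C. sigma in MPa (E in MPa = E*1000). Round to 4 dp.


sigma = 166*1000 * 14.9e-6 * 1480 = 3660.632 MPa


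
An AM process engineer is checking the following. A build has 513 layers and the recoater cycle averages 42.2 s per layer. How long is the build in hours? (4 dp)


t = 513 * 42.2 / 3600 = 6.0135 hrs


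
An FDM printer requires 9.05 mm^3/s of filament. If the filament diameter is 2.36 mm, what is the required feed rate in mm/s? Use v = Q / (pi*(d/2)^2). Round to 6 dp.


A = pi*(2.36/2)^2 = 4.374354
v = 9.05 / 4.374354 = 2.068877 mm/s


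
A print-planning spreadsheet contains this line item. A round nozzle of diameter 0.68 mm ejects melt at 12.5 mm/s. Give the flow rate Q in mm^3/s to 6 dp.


A = pi*(0.68/2)^2 = 0.36316811 mm^2
Q = 0.36316811 * 12.5 = 4.539601 mm^3/s


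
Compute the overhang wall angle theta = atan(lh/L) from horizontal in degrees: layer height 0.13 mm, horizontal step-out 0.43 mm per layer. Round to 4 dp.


angle = atan(0.13/0.43) = 16.8214 degrees


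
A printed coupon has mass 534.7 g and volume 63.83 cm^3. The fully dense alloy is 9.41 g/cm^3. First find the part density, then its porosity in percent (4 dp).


rho_part = 534.7 / 63.83 = 8.37693874 g/cm^3
Porosity = (1 - 8.37693874/9.41)*100 = 10.9783 %


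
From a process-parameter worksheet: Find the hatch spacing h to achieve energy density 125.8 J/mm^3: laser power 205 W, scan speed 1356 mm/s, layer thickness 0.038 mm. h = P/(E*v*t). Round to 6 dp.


h = 205 / (125.8*1356*0.038) = 0.031625 mm


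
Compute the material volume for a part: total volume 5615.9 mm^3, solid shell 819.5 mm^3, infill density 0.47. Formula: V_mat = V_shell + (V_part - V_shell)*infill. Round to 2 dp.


V_infill = (5615.9 - 819.5) * 0.47 = 2254.31
V_total = 819.5 + 2254.31 = 3073.81 mm^3


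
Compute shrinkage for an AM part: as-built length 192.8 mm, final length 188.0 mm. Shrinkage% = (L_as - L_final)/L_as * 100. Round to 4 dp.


Shrinkage = ((192.8-188.0)/192.8)*100 = 2.4896 %


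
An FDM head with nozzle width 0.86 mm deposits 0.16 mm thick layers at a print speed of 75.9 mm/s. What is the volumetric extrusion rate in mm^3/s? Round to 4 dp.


Rate = 0.86 * 0.16 * 75.9 = 10.4438 mm^3/s


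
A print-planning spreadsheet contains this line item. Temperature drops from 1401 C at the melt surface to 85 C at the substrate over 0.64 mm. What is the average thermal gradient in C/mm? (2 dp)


G = (1401-85)/0.64 = 2056.25 C/mm


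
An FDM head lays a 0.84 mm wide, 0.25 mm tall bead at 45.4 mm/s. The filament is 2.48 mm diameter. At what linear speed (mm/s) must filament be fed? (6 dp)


Q = 0.84 * 0.25 * 45.4 = 9.534 mm^3/s
A_fil = pi*(2.48/2)^2 = 4.83051286 mm^2
v_feed = 9.534 / 4.83051286 = 1.973703 mm/s


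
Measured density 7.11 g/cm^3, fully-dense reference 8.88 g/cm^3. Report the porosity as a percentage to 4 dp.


Porosity = (1-7.11/8.88)*100 = 19.9324 %


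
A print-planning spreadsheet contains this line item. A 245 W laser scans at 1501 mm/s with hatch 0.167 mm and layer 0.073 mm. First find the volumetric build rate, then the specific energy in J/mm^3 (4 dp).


Build rate = 1501 * 0.167 * 0.073 = 18.298691 mm^3/s
SE = 245 / 18.298691 = 13.3889 J/mm^3


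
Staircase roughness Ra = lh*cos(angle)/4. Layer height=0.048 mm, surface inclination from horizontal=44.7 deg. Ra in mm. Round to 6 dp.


Ra = 0.048 * cos(44.7) / 4 = 0.00853 mm


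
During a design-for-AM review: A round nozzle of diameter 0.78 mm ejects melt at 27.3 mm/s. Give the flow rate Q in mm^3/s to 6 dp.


A = pi*(0.78/2)^2 = 0.47783624 mm^2
Q = 0.47783624 * 27.3 = 13.044929 mm^3/s


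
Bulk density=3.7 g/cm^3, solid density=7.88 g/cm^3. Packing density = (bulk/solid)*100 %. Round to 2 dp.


Packing = (3.7/7.88)*100 = 46.95 %


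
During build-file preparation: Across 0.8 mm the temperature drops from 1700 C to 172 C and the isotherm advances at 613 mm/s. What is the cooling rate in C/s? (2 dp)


G = (1700-172)/0.8 = 1910.0 C/mm
CR = 1910.0 * 613 = 1170830.0 C/s


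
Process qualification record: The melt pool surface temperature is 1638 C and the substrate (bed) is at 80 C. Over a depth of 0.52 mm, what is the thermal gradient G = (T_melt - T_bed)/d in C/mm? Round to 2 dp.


G = (1638-80)/0.52 = 2996.15 C/mm


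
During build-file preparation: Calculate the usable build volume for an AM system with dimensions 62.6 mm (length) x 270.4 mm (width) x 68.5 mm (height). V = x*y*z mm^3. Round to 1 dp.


V = 62.6 * 270.4 * 68.5 = 1159502.2 mm^3


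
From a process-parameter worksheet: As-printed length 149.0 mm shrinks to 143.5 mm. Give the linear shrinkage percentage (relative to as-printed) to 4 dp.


Shrinkage = ((149.0-143.5)/149.0)*100 = 3.6913 %


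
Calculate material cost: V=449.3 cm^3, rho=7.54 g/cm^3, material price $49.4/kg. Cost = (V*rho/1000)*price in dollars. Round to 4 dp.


Mass = 449.3*7.54/1000 = 3.387722 kg
Cost = 3.387722 * 49.4 = 167.3535 $


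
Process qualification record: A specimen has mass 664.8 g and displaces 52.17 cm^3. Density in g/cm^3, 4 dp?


rho = 664.8 / 52.17 = 12.743 g/cm^3


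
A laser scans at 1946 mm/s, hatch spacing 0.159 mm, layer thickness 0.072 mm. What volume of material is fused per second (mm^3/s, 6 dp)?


Rate = 1946 * 0.159 * 0.072 = 22.277808 mm^3/s


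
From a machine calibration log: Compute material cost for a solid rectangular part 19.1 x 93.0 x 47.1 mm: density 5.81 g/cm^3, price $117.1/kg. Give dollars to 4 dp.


V = 19.1 * 93.0 * 47.1 = 83663.73 mm^3 = 83.66373 cm^3
Mass = 83.66373 * 5.81 / 1000 = 0.48608627 kg
Cost = 0.48608627 * 117.1 = 56.9207 $


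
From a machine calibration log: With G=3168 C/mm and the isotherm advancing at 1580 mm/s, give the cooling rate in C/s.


CR = 3168 * 1580 = 5005440 C/s


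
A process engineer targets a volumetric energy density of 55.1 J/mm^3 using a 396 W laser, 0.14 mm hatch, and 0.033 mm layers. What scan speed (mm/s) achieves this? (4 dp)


v = 396 / (55.1*0.14*0.033) = 1555.6132 mm/s


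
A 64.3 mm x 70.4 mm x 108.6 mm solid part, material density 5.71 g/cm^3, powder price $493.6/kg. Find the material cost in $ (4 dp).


V = 64.3 * 70.4 * 108.6 = 491601.792 mm^3 = 491.601792 cm^3
Mass = 491.601792 * 5.71 / 1000 = 2.80704623 kg
Cost = 2.80704623 * 493.6 = 1385.558 $


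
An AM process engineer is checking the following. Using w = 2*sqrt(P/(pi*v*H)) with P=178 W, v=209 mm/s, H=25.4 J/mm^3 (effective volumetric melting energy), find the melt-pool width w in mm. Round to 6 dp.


w = 2*sqrt(178/(pi*209*25.4)) = 0.206621 mm


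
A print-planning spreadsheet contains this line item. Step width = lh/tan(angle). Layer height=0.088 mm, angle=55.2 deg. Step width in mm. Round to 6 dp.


step = 0.088 / tan(55.2) = 0.061162 mm


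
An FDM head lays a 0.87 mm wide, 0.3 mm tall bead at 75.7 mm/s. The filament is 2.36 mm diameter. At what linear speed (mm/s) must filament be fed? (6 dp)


Q = 0.87 * 0.3 * 75.7 = 19.7577 mm^3/s
A_fil = pi*(2.36/2)^2 = 4.37435361 mm^2
v_feed = 19.7577 / 4.37435361 = 4.516713 mm/s


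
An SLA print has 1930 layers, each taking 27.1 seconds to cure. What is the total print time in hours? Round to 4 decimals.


t = 1930 * 27.1 / 3600 = 14.5286 hrs


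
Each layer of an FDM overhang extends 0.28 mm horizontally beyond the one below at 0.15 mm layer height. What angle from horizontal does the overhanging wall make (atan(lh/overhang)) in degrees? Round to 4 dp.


angle = atan(0.15/0.28) = 28.1786 degrees


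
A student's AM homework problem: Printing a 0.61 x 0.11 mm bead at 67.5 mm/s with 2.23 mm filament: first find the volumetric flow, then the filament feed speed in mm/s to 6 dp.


Q = 0.61 * 0.11 * 67.5 = 4.52925 mm^3/s
A_fil = pi*(2.23/2)^2 = 3.90570653 mm^2
v_feed = 4.52925 / 3.90570653 = 1.159649 mm/s


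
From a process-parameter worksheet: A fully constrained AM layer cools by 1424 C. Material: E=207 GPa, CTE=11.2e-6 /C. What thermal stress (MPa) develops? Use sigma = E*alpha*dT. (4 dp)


sigma = 207*1000 * 11.2e-6 * 1424 = 3301.4016 MPa


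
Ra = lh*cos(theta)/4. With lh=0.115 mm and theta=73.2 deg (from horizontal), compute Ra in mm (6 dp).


Ra = 0.115 * cos(73.2) / 4 = 0.00831 mm


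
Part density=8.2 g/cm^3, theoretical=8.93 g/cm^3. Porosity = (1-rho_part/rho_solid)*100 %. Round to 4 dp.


Porosity = (1-8.2/8.93)*100 = 8.1747 %


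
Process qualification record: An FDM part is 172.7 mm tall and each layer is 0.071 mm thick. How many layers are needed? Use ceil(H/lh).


Layers = ceil(172.7/0.071) = 2433


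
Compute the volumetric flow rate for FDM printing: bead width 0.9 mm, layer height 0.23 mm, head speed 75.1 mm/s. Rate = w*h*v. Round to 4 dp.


Rate = 0.9 * 0.23 * 75.1 = 15.5457 mm^3/s


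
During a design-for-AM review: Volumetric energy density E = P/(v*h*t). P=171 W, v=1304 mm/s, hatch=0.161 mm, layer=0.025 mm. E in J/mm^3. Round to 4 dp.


E = 171 / (1304*0.161*0.025) = 32.5801 J/mm^3


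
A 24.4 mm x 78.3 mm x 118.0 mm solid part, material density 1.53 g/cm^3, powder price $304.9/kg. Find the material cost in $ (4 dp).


V = 24.4 * 78.3 * 118.0 = 225441.36 mm^3 = 225.44136 cm^3
Mass = 225.44136 * 1.53 / 1000 = 0.34492528 kg
Cost = 0.34492528 * 304.9 = 105.1677 $


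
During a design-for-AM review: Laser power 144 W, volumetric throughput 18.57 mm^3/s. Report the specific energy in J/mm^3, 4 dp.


SE = 144 / 18.57 = 7.7544 J/mm^3


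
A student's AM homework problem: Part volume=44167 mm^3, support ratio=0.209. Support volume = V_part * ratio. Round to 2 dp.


V_support = 44167 * 0.209 = 9230.9 mm^3


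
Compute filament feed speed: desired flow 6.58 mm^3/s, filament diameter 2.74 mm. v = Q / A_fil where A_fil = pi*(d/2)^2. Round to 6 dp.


A = pi*(2.74/2)^2 = 5.896455
v = 6.58 / 5.896455 = 1.115925 mm/s


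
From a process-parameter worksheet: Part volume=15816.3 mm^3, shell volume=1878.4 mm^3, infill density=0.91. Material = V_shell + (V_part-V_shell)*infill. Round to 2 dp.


V_infill = (15816.3 - 1878.4) * 0.91 = 12683.49
V_total = 1878.4 + 12683.49 = 14561.89 mm^3


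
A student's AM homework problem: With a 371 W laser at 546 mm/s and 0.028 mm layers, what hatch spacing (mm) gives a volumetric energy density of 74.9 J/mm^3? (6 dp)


h = 371 / (74.9*546*0.028) = 0.323997 mm


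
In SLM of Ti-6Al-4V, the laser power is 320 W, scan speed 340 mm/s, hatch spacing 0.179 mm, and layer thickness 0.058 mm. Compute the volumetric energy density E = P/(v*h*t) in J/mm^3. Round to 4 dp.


E = 320 / (340*0.179*0.058) = 90.6546 J/mm^3


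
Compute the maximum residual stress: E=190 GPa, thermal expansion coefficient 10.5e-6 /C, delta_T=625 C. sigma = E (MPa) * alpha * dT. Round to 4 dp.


sigma = 190*1000 * 10.5e-6 * 625 = 1246.875 MPa


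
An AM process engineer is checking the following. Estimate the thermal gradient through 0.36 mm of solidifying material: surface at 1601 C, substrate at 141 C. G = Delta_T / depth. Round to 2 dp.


G = (1601-141)/0.36 = 4055.56 C/mm


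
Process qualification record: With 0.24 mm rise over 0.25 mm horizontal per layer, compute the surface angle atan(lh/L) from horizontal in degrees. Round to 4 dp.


angle = atan(0.24/0.25) = 43.8309 degrees


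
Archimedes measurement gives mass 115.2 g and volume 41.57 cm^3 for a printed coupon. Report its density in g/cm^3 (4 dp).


rho = 115.2 / 41.57 = 2.7712 g/cm^3


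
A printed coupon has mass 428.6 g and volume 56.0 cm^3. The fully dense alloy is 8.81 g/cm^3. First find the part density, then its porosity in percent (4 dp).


rho_part = 428.6 / 56.0 = 7.65357143 g/cm^3
Porosity = (1 - 7.65357143/8.81)*100 = 13.1263 %


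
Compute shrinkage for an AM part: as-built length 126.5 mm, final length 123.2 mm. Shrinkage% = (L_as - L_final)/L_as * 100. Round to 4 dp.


Shrinkage = ((126.5-123.2)/126.5)*100 = 2.6087 %


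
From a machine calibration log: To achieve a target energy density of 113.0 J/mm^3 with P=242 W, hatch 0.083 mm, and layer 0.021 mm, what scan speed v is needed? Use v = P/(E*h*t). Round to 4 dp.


v = 242 / (113.0*0.083*0.021) = 1228.6821 mm/s


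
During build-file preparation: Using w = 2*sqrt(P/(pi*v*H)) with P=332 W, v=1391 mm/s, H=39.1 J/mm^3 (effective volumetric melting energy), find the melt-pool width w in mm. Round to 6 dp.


w = 2*sqrt(332/(pi*1391*39.1)) = 0.08816 mm


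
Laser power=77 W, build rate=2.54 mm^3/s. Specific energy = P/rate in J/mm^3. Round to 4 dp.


SE = 77 / 2.54 = 30.315 J/mm^3


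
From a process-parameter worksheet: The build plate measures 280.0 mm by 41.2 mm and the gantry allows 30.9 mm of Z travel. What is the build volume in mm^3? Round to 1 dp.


V = 280.0 * 41.2 * 30.9 = 356462.4 mm^3


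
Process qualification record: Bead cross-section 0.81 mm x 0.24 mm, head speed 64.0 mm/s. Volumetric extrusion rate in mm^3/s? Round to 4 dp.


Rate = 0.81 * 0.24 * 64.0 = 12.4416 mm^3/s


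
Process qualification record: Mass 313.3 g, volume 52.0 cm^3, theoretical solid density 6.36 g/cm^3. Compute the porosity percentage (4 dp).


rho_part = 313.3 / 52.0 = 6.025 g/cm^3
Porosity = (1 - 6.025/6.36)*100 = 5.2673 %


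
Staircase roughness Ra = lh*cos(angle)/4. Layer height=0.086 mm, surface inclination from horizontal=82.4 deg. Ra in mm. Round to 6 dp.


Ra = 0.086 * cos(82.4) / 4 = 0.002844 mm


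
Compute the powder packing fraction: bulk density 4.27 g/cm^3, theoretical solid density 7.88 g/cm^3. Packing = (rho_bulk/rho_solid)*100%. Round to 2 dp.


Packing = (4.27/7.88)*100 = 54.19 %


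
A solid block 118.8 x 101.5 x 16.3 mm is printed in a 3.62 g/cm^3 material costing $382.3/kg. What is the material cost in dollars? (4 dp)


V = 118.8 * 101.5 * 16.3 = 196548.66 mm^3 = 196.54866 cm^3
Mass = 196.54866 * 3.62 / 1000 = 0.71150615 kg
Cost = 0.71150615 * 382.3 = 272.0088 $


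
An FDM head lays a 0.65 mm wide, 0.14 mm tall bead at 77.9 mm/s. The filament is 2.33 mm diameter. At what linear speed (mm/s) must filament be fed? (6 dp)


Q = 0.65 * 0.14 * 77.9 = 7.0889 mm^3/s
A_fil = pi*(2.33/2)^2 = 4.26384809 mm^2
v_feed = 7.0889 / 4.26384809 = 1.662559 mm/s


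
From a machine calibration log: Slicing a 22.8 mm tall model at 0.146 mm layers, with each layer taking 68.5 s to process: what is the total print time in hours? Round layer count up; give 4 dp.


Layers = ceil(22.8/0.146) = 157
t = 157 * 68.5 / 3600 = 2.9874 hrs


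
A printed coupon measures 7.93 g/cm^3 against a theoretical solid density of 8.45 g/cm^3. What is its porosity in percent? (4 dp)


Porosity = (1-7.93/8.45)*100 = 6.1538 %


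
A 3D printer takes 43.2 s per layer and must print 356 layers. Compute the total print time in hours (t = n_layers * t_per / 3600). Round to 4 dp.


t = 356 * 43.2 / 3600 = 4.272 hrs


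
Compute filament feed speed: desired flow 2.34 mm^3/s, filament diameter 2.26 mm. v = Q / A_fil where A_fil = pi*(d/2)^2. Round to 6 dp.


A = pi*(2.26/2)^2 = 4.0115
v = 2.34 / 4.0115 = 0.583323 mm/s


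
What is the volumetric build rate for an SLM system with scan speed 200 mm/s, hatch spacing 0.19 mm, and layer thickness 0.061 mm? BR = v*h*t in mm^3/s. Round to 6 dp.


Rate = 200 * 0.19 * 0.061 = 2.318 mm^3/s


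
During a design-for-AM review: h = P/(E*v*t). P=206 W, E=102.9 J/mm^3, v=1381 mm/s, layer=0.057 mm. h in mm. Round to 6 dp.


h = 206 / (102.9*1381*0.057) = 0.025432 mm


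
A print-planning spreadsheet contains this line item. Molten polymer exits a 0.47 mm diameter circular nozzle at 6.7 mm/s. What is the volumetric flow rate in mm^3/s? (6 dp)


A = pi*(0.47/2)^2 = 0.17349445 mm^2
Q = 0.17349445 * 6.7 = 1.162413 mm^3/s


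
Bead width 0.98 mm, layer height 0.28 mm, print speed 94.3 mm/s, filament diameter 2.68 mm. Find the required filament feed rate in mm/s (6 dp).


Q = 0.98 * 0.28 * 94.3 = 25.87592 mm^3/s
A_fil = pi*(2.68/2)^2 = 5.64104377 mm^2
v_feed = 25.87592 / 5.64104377 = 4.58708 mm/s


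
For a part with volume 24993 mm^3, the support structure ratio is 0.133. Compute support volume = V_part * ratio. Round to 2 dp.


V_support = 24993 * 0.133 = 3324.07 mm^3


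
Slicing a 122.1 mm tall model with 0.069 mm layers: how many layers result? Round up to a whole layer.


Layers = ceil(122.1/0.069) = 1770


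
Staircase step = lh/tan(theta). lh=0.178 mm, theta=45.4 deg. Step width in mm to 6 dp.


step = 0.178 / tan(45.4) = 0.175532 mm


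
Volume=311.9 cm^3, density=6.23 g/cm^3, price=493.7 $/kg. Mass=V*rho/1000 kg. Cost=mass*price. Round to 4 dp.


Mass = 311.9*6.23/1000 = 1.943137 kg
Cost = 1.943137 * 493.7 = 959.3267 $


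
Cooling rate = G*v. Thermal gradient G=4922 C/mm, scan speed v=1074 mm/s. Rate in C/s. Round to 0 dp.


CR = 4922 * 1074 = 5286228 C/s


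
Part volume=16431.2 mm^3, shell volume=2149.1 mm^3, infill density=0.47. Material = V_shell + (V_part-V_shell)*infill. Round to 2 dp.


V_infill = (16431.2 - 2149.1) * 0.47 = 6712.59
V_total = 2149.1 + 6712.59 = 8861.69 mm^3


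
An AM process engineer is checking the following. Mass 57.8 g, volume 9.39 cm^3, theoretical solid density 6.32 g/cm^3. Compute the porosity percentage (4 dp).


rho_part = 57.8 / 9.39 = 6.15548456 g/cm^3
Porosity = (1 - 6.15548456/6.32)*100 = 2.6031 %


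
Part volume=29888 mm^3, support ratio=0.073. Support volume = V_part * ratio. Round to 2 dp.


V_support = 29888 * 0.073 = 2181.82 mm^3


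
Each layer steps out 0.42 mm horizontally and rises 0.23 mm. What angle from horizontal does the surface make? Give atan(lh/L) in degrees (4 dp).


angle = atan(0.23/0.42) = 28.706 degrees
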